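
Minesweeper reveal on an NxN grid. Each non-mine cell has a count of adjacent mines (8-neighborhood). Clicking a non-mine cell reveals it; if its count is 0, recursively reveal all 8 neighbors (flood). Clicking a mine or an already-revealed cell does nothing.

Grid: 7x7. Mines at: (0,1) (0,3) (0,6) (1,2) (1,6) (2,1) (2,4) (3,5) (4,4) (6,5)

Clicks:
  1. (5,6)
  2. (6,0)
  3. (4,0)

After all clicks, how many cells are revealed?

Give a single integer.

Click 1 (5,6) count=1: revealed 1 new [(5,6)] -> total=1
Click 2 (6,0) count=0: revealed 18 new [(3,0) (3,1) (3,2) (3,3) (4,0) (4,1) (4,2) (4,3) (5,0) (5,1) (5,2) (5,3) (5,4) (6,0) (6,1) (6,2) (6,3) (6,4)] -> total=19
Click 3 (4,0) count=0: revealed 0 new [(none)] -> total=19

Answer: 19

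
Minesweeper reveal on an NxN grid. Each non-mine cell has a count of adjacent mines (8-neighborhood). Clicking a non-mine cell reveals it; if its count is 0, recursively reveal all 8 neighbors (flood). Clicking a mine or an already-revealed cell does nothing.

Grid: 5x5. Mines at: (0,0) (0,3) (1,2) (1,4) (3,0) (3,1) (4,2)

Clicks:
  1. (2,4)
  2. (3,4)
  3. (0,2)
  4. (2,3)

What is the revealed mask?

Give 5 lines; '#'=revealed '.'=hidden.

Click 1 (2,4) count=1: revealed 1 new [(2,4)] -> total=1
Click 2 (3,4) count=0: revealed 5 new [(2,3) (3,3) (3,4) (4,3) (4,4)] -> total=6
Click 3 (0,2) count=2: revealed 1 new [(0,2)] -> total=7
Click 4 (2,3) count=2: revealed 0 new [(none)] -> total=7

Answer: ..#..
.....
...##
...##
...##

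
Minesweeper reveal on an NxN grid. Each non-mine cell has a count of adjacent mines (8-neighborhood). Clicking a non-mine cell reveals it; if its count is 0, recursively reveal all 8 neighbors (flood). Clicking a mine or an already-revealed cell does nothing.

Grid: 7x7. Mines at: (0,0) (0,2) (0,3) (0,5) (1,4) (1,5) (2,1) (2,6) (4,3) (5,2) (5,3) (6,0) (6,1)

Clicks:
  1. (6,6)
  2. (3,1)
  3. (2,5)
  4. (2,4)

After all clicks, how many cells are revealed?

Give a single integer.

Click 1 (6,6) count=0: revealed 12 new [(3,4) (3,5) (3,6) (4,4) (4,5) (4,6) (5,4) (5,5) (5,6) (6,4) (6,5) (6,6)] -> total=12
Click 2 (3,1) count=1: revealed 1 new [(3,1)] -> total=13
Click 3 (2,5) count=3: revealed 1 new [(2,5)] -> total=14
Click 4 (2,4) count=2: revealed 1 new [(2,4)] -> total=15

Answer: 15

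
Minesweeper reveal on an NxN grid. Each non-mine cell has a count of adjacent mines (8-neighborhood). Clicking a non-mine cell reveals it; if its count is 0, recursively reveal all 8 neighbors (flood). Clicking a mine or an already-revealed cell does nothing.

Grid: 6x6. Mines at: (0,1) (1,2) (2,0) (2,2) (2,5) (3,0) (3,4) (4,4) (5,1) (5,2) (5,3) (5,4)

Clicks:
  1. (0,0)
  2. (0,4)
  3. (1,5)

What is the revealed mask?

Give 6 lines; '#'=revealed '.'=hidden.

Click 1 (0,0) count=1: revealed 1 new [(0,0)] -> total=1
Click 2 (0,4) count=0: revealed 6 new [(0,3) (0,4) (0,5) (1,3) (1,4) (1,5)] -> total=7
Click 3 (1,5) count=1: revealed 0 new [(none)] -> total=7

Answer: #..###
...###
......
......
......
......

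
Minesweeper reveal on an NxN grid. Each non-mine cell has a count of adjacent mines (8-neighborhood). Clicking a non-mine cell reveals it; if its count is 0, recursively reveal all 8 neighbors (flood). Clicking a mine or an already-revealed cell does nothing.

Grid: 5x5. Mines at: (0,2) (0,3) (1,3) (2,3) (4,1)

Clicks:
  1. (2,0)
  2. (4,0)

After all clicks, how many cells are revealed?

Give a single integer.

Answer: 12

Derivation:
Click 1 (2,0) count=0: revealed 11 new [(0,0) (0,1) (1,0) (1,1) (1,2) (2,0) (2,1) (2,2) (3,0) (3,1) (3,2)] -> total=11
Click 2 (4,0) count=1: revealed 1 new [(4,0)] -> total=12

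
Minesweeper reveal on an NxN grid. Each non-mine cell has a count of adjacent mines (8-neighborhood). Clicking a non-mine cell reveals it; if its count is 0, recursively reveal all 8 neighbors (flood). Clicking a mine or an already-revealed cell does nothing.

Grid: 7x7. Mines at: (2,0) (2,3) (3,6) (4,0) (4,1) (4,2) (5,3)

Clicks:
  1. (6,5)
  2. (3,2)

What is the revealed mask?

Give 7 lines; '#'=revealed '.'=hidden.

Answer: .......
.......
.......
..#....
....###
....###
....###

Derivation:
Click 1 (6,5) count=0: revealed 9 new [(4,4) (4,5) (4,6) (5,4) (5,5) (5,6) (6,4) (6,5) (6,6)] -> total=9
Click 2 (3,2) count=3: revealed 1 new [(3,2)] -> total=10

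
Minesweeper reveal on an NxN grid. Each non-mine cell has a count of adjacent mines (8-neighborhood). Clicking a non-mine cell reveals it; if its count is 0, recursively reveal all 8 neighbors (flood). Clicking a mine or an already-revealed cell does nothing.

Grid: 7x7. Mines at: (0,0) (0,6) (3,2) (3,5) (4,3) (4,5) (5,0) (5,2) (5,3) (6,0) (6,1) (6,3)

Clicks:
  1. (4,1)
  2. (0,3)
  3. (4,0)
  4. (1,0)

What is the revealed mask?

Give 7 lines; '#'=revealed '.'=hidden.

Answer: .#####.
######.
.#####.
.......
##.....
.......
.......

Derivation:
Click 1 (4,1) count=3: revealed 1 new [(4,1)] -> total=1
Click 2 (0,3) count=0: revealed 15 new [(0,1) (0,2) (0,3) (0,4) (0,5) (1,1) (1,2) (1,3) (1,4) (1,5) (2,1) (2,2) (2,3) (2,4) (2,5)] -> total=16
Click 3 (4,0) count=1: revealed 1 new [(4,0)] -> total=17
Click 4 (1,0) count=1: revealed 1 new [(1,0)] -> total=18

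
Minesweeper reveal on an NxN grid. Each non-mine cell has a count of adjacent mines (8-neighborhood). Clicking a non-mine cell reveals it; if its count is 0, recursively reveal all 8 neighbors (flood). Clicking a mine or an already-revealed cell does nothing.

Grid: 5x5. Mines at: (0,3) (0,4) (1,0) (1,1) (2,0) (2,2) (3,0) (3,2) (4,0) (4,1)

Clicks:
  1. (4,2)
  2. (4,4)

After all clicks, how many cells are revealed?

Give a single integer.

Click 1 (4,2) count=2: revealed 1 new [(4,2)] -> total=1
Click 2 (4,4) count=0: revealed 8 new [(1,3) (1,4) (2,3) (2,4) (3,3) (3,4) (4,3) (4,4)] -> total=9

Answer: 9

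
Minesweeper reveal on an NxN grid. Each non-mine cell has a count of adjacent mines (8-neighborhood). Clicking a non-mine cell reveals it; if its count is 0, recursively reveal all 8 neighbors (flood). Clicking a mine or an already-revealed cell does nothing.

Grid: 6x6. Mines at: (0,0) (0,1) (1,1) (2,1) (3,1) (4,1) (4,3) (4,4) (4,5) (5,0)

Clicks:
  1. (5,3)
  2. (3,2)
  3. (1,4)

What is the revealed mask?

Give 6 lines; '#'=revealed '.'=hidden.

Answer: ..####
..####
..####
..####
......
...#..

Derivation:
Click 1 (5,3) count=2: revealed 1 new [(5,3)] -> total=1
Click 2 (3,2) count=4: revealed 1 new [(3,2)] -> total=2
Click 3 (1,4) count=0: revealed 15 new [(0,2) (0,3) (0,4) (0,5) (1,2) (1,3) (1,4) (1,5) (2,2) (2,3) (2,4) (2,5) (3,3) (3,4) (3,5)] -> total=17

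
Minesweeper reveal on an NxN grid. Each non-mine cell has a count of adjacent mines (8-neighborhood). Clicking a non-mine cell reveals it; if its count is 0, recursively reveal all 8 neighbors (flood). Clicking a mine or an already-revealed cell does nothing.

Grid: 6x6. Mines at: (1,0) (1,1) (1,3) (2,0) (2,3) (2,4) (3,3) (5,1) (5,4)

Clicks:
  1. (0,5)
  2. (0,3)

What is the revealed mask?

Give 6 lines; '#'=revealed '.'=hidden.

Answer: ...###
....##
......
......
......
......

Derivation:
Click 1 (0,5) count=0: revealed 4 new [(0,4) (0,5) (1,4) (1,5)] -> total=4
Click 2 (0,3) count=1: revealed 1 new [(0,3)] -> total=5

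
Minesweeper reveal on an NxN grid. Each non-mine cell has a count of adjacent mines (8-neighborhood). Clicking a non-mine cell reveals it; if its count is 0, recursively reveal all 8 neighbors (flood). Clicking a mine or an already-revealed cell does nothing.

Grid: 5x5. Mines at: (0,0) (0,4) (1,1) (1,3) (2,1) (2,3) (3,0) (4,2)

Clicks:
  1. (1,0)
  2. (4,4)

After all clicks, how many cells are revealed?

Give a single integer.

Click 1 (1,0) count=3: revealed 1 new [(1,0)] -> total=1
Click 2 (4,4) count=0: revealed 4 new [(3,3) (3,4) (4,3) (4,4)] -> total=5

Answer: 5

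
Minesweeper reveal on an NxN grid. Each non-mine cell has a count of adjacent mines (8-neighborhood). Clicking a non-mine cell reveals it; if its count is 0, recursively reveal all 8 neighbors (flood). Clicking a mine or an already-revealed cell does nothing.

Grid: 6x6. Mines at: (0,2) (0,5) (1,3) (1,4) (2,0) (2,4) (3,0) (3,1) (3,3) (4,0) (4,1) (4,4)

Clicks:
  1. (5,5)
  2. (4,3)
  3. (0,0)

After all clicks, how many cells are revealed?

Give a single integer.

Answer: 6

Derivation:
Click 1 (5,5) count=1: revealed 1 new [(5,5)] -> total=1
Click 2 (4,3) count=2: revealed 1 new [(4,3)] -> total=2
Click 3 (0,0) count=0: revealed 4 new [(0,0) (0,1) (1,0) (1,1)] -> total=6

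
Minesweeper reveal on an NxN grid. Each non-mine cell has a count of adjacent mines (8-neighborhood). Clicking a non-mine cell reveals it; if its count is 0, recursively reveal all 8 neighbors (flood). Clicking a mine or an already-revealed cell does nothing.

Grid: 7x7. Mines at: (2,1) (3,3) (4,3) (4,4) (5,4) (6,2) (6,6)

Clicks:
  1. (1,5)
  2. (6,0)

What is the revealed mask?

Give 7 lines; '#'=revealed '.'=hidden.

Click 1 (1,5) count=0: revealed 26 new [(0,0) (0,1) (0,2) (0,3) (0,4) (0,5) (0,6) (1,0) (1,1) (1,2) (1,3) (1,4) (1,5) (1,6) (2,2) (2,3) (2,4) (2,5) (2,6) (3,4) (3,5) (3,6) (4,5) (4,6) (5,5) (5,6)] -> total=26
Click 2 (6,0) count=0: revealed 11 new [(3,0) (3,1) (3,2) (4,0) (4,1) (4,2) (5,0) (5,1) (5,2) (6,0) (6,1)] -> total=37

Answer: #######
#######
..#####
###.###
###..##
###..##
##.....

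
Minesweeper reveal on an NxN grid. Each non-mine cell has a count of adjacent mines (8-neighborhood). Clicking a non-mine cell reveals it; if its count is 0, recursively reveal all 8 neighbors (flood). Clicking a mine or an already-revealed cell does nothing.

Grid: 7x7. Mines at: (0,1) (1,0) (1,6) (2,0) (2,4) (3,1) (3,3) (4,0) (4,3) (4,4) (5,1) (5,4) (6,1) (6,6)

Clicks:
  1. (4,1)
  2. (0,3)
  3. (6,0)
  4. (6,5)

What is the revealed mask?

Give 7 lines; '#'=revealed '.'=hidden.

Click 1 (4,1) count=3: revealed 1 new [(4,1)] -> total=1
Click 2 (0,3) count=0: revealed 8 new [(0,2) (0,3) (0,4) (0,5) (1,2) (1,3) (1,4) (1,5)] -> total=9
Click 3 (6,0) count=2: revealed 1 new [(6,0)] -> total=10
Click 4 (6,5) count=2: revealed 1 new [(6,5)] -> total=11

Answer: ..####.
..####.
.......
.......
.#.....
.......
#....#.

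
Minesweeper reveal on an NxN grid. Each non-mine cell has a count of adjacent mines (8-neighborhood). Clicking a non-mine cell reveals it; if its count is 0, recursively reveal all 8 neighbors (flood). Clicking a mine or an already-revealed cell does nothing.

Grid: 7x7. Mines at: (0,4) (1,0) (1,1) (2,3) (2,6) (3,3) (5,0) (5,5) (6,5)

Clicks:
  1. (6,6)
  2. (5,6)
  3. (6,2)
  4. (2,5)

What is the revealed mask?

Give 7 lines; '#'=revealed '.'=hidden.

Answer: .......
.......
.....#.
.......
.####..
.####.#
.####.#

Derivation:
Click 1 (6,6) count=2: revealed 1 new [(6,6)] -> total=1
Click 2 (5,6) count=2: revealed 1 new [(5,6)] -> total=2
Click 3 (6,2) count=0: revealed 12 new [(4,1) (4,2) (4,3) (4,4) (5,1) (5,2) (5,3) (5,4) (6,1) (6,2) (6,3) (6,4)] -> total=14
Click 4 (2,5) count=1: revealed 1 new [(2,5)] -> total=15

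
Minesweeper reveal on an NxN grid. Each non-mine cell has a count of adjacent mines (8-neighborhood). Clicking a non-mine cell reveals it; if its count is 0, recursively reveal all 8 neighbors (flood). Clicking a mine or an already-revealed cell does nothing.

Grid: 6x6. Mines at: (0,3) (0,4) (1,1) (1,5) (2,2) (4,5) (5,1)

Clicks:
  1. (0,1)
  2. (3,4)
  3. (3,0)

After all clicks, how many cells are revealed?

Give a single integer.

Answer: 8

Derivation:
Click 1 (0,1) count=1: revealed 1 new [(0,1)] -> total=1
Click 2 (3,4) count=1: revealed 1 new [(3,4)] -> total=2
Click 3 (3,0) count=0: revealed 6 new [(2,0) (2,1) (3,0) (3,1) (4,0) (4,1)] -> total=8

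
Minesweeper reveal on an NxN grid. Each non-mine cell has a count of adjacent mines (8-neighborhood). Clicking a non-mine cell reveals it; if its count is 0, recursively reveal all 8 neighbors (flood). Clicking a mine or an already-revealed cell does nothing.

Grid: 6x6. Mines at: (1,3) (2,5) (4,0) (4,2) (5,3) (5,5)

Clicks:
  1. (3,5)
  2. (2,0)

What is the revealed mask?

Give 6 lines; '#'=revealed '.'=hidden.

Answer: ###...
###...
###...
###..#
......
......

Derivation:
Click 1 (3,5) count=1: revealed 1 new [(3,5)] -> total=1
Click 2 (2,0) count=0: revealed 12 new [(0,0) (0,1) (0,2) (1,0) (1,1) (1,2) (2,0) (2,1) (2,2) (3,0) (3,1) (3,2)] -> total=13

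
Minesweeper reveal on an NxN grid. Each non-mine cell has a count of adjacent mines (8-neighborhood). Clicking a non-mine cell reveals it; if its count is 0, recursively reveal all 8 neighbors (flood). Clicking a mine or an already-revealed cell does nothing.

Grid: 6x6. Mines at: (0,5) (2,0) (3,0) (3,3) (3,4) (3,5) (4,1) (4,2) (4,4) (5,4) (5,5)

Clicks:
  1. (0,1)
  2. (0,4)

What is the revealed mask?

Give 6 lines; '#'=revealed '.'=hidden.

Click 1 (0,1) count=0: revealed 14 new [(0,0) (0,1) (0,2) (0,3) (0,4) (1,0) (1,1) (1,2) (1,3) (1,4) (2,1) (2,2) (2,3) (2,4)] -> total=14
Click 2 (0,4) count=1: revealed 0 new [(none)] -> total=14

Answer: #####.
#####.
.####.
......
......
......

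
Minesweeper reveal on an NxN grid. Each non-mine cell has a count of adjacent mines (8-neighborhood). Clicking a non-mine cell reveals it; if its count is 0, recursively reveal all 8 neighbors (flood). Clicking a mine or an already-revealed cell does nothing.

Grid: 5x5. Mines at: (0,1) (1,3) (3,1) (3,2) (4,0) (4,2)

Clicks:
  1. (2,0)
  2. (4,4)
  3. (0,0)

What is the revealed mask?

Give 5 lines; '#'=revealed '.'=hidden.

Click 1 (2,0) count=1: revealed 1 new [(2,0)] -> total=1
Click 2 (4,4) count=0: revealed 6 new [(2,3) (2,4) (3,3) (3,4) (4,3) (4,4)] -> total=7
Click 3 (0,0) count=1: revealed 1 new [(0,0)] -> total=8

Answer: #....
.....
#..##
...##
...##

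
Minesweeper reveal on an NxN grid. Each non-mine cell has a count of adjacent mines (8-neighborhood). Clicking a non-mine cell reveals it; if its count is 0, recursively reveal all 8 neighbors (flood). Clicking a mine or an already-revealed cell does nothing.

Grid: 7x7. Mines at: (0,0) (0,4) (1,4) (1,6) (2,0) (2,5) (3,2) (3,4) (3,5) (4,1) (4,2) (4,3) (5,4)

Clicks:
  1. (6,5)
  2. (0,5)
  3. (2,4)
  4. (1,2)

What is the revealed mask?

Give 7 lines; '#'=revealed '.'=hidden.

Click 1 (6,5) count=1: revealed 1 new [(6,5)] -> total=1
Click 2 (0,5) count=3: revealed 1 new [(0,5)] -> total=2
Click 3 (2,4) count=4: revealed 1 new [(2,4)] -> total=3
Click 4 (1,2) count=0: revealed 9 new [(0,1) (0,2) (0,3) (1,1) (1,2) (1,3) (2,1) (2,2) (2,3)] -> total=12

Answer: .###.#.
.###...
.####..
.......
.......
.......
.....#.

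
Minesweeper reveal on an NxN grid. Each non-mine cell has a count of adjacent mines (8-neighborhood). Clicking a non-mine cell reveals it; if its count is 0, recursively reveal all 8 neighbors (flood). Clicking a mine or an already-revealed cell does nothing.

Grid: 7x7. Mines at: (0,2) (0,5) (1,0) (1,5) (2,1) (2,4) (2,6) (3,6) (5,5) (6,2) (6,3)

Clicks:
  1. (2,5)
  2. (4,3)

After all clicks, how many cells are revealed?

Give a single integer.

Click 1 (2,5) count=4: revealed 1 new [(2,5)] -> total=1
Click 2 (4,3) count=0: revealed 17 new [(3,0) (3,1) (3,2) (3,3) (3,4) (4,0) (4,1) (4,2) (4,3) (4,4) (5,0) (5,1) (5,2) (5,3) (5,4) (6,0) (6,1)] -> total=18

Answer: 18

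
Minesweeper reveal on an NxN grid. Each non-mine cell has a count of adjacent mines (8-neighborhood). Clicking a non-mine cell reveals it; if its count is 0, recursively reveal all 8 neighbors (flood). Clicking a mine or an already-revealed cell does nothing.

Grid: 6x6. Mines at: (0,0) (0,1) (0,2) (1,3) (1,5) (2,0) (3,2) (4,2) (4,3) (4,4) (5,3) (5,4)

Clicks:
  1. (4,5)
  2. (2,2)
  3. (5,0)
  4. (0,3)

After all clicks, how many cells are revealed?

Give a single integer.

Click 1 (4,5) count=2: revealed 1 new [(4,5)] -> total=1
Click 2 (2,2) count=2: revealed 1 new [(2,2)] -> total=2
Click 3 (5,0) count=0: revealed 6 new [(3,0) (3,1) (4,0) (4,1) (5,0) (5,1)] -> total=8
Click 4 (0,3) count=2: revealed 1 new [(0,3)] -> total=9

Answer: 9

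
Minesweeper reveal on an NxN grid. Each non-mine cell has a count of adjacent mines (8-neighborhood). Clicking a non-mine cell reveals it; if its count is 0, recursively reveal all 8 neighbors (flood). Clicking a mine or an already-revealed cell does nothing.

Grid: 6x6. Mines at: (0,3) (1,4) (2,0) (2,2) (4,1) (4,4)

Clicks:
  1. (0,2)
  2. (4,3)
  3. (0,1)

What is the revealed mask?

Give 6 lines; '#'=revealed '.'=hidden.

Answer: ###...
###...
......
......
...#..
......

Derivation:
Click 1 (0,2) count=1: revealed 1 new [(0,2)] -> total=1
Click 2 (4,3) count=1: revealed 1 new [(4,3)] -> total=2
Click 3 (0,1) count=0: revealed 5 new [(0,0) (0,1) (1,0) (1,1) (1,2)] -> total=7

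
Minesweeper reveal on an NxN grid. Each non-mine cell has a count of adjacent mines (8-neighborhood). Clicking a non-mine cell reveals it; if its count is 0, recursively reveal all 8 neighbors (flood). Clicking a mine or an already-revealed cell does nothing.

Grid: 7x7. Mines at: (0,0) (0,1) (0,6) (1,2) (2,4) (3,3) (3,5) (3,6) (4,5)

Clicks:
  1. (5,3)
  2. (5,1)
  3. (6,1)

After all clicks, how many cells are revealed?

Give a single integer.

Answer: 27

Derivation:
Click 1 (5,3) count=0: revealed 27 new [(1,0) (1,1) (2,0) (2,1) (2,2) (3,0) (3,1) (3,2) (4,0) (4,1) (4,2) (4,3) (4,4) (5,0) (5,1) (5,2) (5,3) (5,4) (5,5) (5,6) (6,0) (6,1) (6,2) (6,3) (6,4) (6,5) (6,6)] -> total=27
Click 2 (5,1) count=0: revealed 0 new [(none)] -> total=27
Click 3 (6,1) count=0: revealed 0 new [(none)] -> total=27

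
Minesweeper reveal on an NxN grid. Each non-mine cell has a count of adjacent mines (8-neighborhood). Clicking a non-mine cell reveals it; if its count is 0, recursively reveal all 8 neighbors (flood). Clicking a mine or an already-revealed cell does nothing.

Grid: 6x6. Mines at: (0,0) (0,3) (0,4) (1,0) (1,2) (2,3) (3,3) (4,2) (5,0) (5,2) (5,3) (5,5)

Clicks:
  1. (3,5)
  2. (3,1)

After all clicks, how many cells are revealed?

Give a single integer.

Answer: 9

Derivation:
Click 1 (3,5) count=0: revealed 8 new [(1,4) (1,5) (2,4) (2,5) (3,4) (3,5) (4,4) (4,5)] -> total=8
Click 2 (3,1) count=1: revealed 1 new [(3,1)] -> total=9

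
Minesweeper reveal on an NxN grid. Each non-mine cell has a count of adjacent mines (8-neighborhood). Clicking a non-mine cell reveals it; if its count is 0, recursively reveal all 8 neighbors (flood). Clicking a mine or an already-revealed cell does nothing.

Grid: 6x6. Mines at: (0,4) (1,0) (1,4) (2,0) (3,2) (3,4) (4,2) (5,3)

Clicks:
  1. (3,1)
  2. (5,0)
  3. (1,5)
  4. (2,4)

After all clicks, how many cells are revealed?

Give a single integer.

Answer: 8

Derivation:
Click 1 (3,1) count=3: revealed 1 new [(3,1)] -> total=1
Click 2 (5,0) count=0: revealed 5 new [(3,0) (4,0) (4,1) (5,0) (5,1)] -> total=6
Click 3 (1,5) count=2: revealed 1 new [(1,5)] -> total=7
Click 4 (2,4) count=2: revealed 1 new [(2,4)] -> total=8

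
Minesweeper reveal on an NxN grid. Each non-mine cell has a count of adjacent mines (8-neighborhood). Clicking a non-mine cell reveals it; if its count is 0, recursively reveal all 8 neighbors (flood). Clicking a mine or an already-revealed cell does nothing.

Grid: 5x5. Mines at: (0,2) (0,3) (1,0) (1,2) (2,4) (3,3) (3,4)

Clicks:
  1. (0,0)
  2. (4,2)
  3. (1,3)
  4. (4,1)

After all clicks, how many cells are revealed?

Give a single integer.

Click 1 (0,0) count=1: revealed 1 new [(0,0)] -> total=1
Click 2 (4,2) count=1: revealed 1 new [(4,2)] -> total=2
Click 3 (1,3) count=4: revealed 1 new [(1,3)] -> total=3
Click 4 (4,1) count=0: revealed 8 new [(2,0) (2,1) (2,2) (3,0) (3,1) (3,2) (4,0) (4,1)] -> total=11

Answer: 11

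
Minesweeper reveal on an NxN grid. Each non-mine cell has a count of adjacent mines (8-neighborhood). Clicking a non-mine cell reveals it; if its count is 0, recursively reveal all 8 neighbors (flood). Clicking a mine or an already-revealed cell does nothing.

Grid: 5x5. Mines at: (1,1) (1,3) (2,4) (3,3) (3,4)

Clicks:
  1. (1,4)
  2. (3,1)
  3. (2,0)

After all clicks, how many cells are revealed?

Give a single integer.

Click 1 (1,4) count=2: revealed 1 new [(1,4)] -> total=1
Click 2 (3,1) count=0: revealed 9 new [(2,0) (2,1) (2,2) (3,0) (3,1) (3,2) (4,0) (4,1) (4,2)] -> total=10
Click 3 (2,0) count=1: revealed 0 new [(none)] -> total=10

Answer: 10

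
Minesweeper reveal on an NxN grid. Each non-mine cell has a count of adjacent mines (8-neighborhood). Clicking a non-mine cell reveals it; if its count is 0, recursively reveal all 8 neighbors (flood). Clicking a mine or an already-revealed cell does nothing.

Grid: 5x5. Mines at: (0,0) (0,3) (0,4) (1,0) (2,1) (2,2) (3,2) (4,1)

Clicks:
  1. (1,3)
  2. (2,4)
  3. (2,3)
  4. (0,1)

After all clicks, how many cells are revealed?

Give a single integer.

Click 1 (1,3) count=3: revealed 1 new [(1,3)] -> total=1
Click 2 (2,4) count=0: revealed 7 new [(1,4) (2,3) (2,4) (3,3) (3,4) (4,3) (4,4)] -> total=8
Click 3 (2,3) count=2: revealed 0 new [(none)] -> total=8
Click 4 (0,1) count=2: revealed 1 new [(0,1)] -> total=9

Answer: 9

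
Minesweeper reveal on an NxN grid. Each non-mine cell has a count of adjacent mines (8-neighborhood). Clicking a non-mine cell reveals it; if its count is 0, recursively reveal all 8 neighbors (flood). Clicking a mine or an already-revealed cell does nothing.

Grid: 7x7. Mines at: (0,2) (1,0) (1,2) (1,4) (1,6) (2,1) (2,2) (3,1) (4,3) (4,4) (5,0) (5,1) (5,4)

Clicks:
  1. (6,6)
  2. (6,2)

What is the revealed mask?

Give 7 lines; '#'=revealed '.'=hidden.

Answer: .......
.......
.....##
.....##
.....##
.....##
..#..##

Derivation:
Click 1 (6,6) count=0: revealed 10 new [(2,5) (2,6) (3,5) (3,6) (4,5) (4,6) (5,5) (5,6) (6,5) (6,6)] -> total=10
Click 2 (6,2) count=1: revealed 1 new [(6,2)] -> total=11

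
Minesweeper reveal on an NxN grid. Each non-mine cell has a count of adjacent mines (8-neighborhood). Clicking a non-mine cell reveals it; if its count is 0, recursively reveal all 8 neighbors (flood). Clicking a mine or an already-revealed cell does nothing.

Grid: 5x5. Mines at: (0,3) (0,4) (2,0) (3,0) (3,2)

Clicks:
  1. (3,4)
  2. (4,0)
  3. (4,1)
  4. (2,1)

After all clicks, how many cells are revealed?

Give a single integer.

Click 1 (3,4) count=0: revealed 8 new [(1,3) (1,4) (2,3) (2,4) (3,3) (3,4) (4,3) (4,4)] -> total=8
Click 2 (4,0) count=1: revealed 1 new [(4,0)] -> total=9
Click 3 (4,1) count=2: revealed 1 new [(4,1)] -> total=10
Click 4 (2,1) count=3: revealed 1 new [(2,1)] -> total=11

Answer: 11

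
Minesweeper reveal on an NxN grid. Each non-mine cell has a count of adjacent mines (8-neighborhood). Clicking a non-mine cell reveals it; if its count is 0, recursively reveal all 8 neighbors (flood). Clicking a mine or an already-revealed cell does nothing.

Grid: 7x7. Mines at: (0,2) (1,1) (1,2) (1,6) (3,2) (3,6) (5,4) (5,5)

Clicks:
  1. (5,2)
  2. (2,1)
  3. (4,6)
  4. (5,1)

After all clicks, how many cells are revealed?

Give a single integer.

Click 1 (5,2) count=0: revealed 16 new [(2,0) (2,1) (3,0) (3,1) (4,0) (4,1) (4,2) (4,3) (5,0) (5,1) (5,2) (5,3) (6,0) (6,1) (6,2) (6,3)] -> total=16
Click 2 (2,1) count=3: revealed 0 new [(none)] -> total=16
Click 3 (4,6) count=2: revealed 1 new [(4,6)] -> total=17
Click 4 (5,1) count=0: revealed 0 new [(none)] -> total=17

Answer: 17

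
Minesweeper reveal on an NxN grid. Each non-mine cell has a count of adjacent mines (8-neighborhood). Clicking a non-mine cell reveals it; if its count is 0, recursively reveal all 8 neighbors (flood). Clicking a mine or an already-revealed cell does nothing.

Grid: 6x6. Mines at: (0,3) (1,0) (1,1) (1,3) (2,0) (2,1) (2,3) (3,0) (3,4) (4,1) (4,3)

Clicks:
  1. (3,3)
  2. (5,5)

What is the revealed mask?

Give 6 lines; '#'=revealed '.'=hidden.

Answer: ......
......
......
...#..
....##
....##

Derivation:
Click 1 (3,3) count=3: revealed 1 new [(3,3)] -> total=1
Click 2 (5,5) count=0: revealed 4 new [(4,4) (4,5) (5,4) (5,5)] -> total=5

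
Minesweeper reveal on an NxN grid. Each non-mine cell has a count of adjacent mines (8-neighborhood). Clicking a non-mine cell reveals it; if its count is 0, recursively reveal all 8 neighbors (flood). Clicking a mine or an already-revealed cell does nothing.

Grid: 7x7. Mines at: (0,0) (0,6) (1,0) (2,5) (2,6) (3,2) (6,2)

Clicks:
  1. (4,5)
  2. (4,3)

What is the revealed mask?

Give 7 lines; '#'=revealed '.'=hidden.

Answer: .......
.......
.......
...####
...####
...####
...####

Derivation:
Click 1 (4,5) count=0: revealed 16 new [(3,3) (3,4) (3,5) (3,6) (4,3) (4,4) (4,5) (4,6) (5,3) (5,4) (5,5) (5,6) (6,3) (6,4) (6,5) (6,6)] -> total=16
Click 2 (4,3) count=1: revealed 0 new [(none)] -> total=16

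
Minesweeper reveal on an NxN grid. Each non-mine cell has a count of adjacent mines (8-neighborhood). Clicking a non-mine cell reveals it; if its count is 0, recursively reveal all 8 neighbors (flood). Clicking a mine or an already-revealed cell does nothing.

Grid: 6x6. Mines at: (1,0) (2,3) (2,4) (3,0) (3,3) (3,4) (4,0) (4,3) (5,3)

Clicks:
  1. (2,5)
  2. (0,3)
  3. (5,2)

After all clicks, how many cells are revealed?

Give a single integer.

Click 1 (2,5) count=2: revealed 1 new [(2,5)] -> total=1
Click 2 (0,3) count=0: revealed 10 new [(0,1) (0,2) (0,3) (0,4) (0,5) (1,1) (1,2) (1,3) (1,4) (1,5)] -> total=11
Click 3 (5,2) count=2: revealed 1 new [(5,2)] -> total=12

Answer: 12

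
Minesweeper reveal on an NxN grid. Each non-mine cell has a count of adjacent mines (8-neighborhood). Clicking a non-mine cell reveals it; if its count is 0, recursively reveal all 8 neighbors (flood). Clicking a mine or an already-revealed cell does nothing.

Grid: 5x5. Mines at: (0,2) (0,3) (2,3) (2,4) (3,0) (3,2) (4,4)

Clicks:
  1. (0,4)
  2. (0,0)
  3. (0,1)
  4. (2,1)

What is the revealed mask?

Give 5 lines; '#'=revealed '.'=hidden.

Answer: ##..#
##...
##...
.....
.....

Derivation:
Click 1 (0,4) count=1: revealed 1 new [(0,4)] -> total=1
Click 2 (0,0) count=0: revealed 6 new [(0,0) (0,1) (1,0) (1,1) (2,0) (2,1)] -> total=7
Click 3 (0,1) count=1: revealed 0 new [(none)] -> total=7
Click 4 (2,1) count=2: revealed 0 new [(none)] -> total=7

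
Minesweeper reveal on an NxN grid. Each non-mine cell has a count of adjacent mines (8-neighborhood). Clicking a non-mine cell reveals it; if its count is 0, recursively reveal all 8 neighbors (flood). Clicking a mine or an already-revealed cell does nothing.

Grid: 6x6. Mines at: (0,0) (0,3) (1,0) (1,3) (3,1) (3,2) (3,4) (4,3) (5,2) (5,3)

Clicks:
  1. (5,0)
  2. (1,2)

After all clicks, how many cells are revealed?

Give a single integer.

Answer: 5

Derivation:
Click 1 (5,0) count=0: revealed 4 new [(4,0) (4,1) (5,0) (5,1)] -> total=4
Click 2 (1,2) count=2: revealed 1 new [(1,2)] -> total=5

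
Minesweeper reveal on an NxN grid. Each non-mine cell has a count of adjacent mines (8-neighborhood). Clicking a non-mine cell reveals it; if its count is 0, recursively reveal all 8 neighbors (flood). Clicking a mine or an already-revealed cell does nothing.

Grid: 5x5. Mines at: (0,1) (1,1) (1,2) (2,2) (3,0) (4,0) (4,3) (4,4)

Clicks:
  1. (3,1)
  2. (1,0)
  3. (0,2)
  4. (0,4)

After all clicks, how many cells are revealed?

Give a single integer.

Click 1 (3,1) count=3: revealed 1 new [(3,1)] -> total=1
Click 2 (1,0) count=2: revealed 1 new [(1,0)] -> total=2
Click 3 (0,2) count=3: revealed 1 new [(0,2)] -> total=3
Click 4 (0,4) count=0: revealed 8 new [(0,3) (0,4) (1,3) (1,4) (2,3) (2,4) (3,3) (3,4)] -> total=11

Answer: 11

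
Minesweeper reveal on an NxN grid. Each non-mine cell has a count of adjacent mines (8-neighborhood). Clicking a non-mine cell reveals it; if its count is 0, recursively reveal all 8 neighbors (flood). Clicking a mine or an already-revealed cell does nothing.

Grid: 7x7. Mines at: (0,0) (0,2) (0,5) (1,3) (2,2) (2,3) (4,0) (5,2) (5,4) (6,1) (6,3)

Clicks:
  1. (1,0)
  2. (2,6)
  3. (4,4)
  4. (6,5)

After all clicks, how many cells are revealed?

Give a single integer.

Click 1 (1,0) count=1: revealed 1 new [(1,0)] -> total=1
Click 2 (2,6) count=0: revealed 16 new [(1,4) (1,5) (1,6) (2,4) (2,5) (2,6) (3,4) (3,5) (3,6) (4,4) (4,5) (4,6) (5,5) (5,6) (6,5) (6,6)] -> total=17
Click 3 (4,4) count=1: revealed 0 new [(none)] -> total=17
Click 4 (6,5) count=1: revealed 0 new [(none)] -> total=17

Answer: 17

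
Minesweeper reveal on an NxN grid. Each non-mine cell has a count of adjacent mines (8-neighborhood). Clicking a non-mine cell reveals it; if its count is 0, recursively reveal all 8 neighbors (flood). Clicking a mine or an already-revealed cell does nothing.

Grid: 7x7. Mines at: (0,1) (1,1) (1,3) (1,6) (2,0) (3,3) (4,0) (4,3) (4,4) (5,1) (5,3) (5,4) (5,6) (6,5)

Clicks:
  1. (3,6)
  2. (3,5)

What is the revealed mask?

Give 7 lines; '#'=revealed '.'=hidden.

Click 1 (3,6) count=0: revealed 6 new [(2,5) (2,6) (3,5) (3,6) (4,5) (4,6)] -> total=6
Click 2 (3,5) count=1: revealed 0 new [(none)] -> total=6

Answer: .......
.......
.....##
.....##
.....##
.......
.......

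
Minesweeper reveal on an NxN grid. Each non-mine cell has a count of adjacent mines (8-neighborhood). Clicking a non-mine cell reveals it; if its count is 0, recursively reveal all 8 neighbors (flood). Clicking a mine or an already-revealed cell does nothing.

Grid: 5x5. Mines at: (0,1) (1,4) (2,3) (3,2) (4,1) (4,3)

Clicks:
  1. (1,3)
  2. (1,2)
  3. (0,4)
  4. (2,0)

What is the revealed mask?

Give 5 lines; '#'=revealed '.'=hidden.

Click 1 (1,3) count=2: revealed 1 new [(1,3)] -> total=1
Click 2 (1,2) count=2: revealed 1 new [(1,2)] -> total=2
Click 3 (0,4) count=1: revealed 1 new [(0,4)] -> total=3
Click 4 (2,0) count=0: revealed 6 new [(1,0) (1,1) (2,0) (2,1) (3,0) (3,1)] -> total=9

Answer: ....#
####.
##...
##...
.....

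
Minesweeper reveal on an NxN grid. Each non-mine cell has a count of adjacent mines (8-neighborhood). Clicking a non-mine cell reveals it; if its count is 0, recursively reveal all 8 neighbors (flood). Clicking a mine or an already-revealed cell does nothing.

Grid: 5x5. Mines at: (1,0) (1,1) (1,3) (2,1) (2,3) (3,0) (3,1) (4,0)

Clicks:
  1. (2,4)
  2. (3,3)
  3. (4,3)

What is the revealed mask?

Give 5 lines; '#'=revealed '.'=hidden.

Answer: .....
.....
....#
..###
..###

Derivation:
Click 1 (2,4) count=2: revealed 1 new [(2,4)] -> total=1
Click 2 (3,3) count=1: revealed 1 new [(3,3)] -> total=2
Click 3 (4,3) count=0: revealed 5 new [(3,2) (3,4) (4,2) (4,3) (4,4)] -> total=7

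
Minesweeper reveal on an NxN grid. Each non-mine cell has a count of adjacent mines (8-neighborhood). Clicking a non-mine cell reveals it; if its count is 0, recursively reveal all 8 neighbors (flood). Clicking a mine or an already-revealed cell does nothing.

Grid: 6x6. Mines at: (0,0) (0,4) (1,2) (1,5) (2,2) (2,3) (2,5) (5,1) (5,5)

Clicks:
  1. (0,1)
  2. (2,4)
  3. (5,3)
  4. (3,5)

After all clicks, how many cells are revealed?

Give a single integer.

Click 1 (0,1) count=2: revealed 1 new [(0,1)] -> total=1
Click 2 (2,4) count=3: revealed 1 new [(2,4)] -> total=2
Click 3 (5,3) count=0: revealed 9 new [(3,2) (3,3) (3,4) (4,2) (4,3) (4,4) (5,2) (5,3) (5,4)] -> total=11
Click 4 (3,5) count=1: revealed 1 new [(3,5)] -> total=12

Answer: 12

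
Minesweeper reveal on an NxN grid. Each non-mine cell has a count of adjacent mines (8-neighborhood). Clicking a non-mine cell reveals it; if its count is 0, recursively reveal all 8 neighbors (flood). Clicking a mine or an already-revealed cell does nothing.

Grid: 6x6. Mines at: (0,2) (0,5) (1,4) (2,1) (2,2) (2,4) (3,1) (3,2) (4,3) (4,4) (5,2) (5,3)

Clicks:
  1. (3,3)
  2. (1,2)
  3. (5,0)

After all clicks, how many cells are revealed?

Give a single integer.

Click 1 (3,3) count=5: revealed 1 new [(3,3)] -> total=1
Click 2 (1,2) count=3: revealed 1 new [(1,2)] -> total=2
Click 3 (5,0) count=0: revealed 4 new [(4,0) (4,1) (5,0) (5,1)] -> total=6

Answer: 6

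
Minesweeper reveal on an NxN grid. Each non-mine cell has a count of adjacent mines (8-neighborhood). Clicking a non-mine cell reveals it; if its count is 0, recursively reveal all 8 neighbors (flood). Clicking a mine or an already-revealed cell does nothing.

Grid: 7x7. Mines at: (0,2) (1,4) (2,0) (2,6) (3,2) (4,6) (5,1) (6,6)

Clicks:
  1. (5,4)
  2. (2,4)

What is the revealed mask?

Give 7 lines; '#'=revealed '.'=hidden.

Click 1 (5,4) count=0: revealed 18 new [(2,3) (2,4) (2,5) (3,3) (3,4) (3,5) (4,2) (4,3) (4,4) (4,5) (5,2) (5,3) (5,4) (5,5) (6,2) (6,3) (6,4) (6,5)] -> total=18
Click 2 (2,4) count=1: revealed 0 new [(none)] -> total=18

Answer: .......
.......
...###.
...###.
..####.
..####.
..####.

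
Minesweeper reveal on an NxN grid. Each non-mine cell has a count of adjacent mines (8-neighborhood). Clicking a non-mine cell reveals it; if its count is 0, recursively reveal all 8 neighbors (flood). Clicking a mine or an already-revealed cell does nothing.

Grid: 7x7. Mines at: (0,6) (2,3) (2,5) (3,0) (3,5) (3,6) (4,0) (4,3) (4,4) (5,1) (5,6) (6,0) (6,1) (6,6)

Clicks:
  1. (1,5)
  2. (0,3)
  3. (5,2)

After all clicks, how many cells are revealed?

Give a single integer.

Click 1 (1,5) count=2: revealed 1 new [(1,5)] -> total=1
Click 2 (0,3) count=0: revealed 14 new [(0,0) (0,1) (0,2) (0,3) (0,4) (0,5) (1,0) (1,1) (1,2) (1,3) (1,4) (2,0) (2,1) (2,2)] -> total=15
Click 3 (5,2) count=3: revealed 1 new [(5,2)] -> total=16

Answer: 16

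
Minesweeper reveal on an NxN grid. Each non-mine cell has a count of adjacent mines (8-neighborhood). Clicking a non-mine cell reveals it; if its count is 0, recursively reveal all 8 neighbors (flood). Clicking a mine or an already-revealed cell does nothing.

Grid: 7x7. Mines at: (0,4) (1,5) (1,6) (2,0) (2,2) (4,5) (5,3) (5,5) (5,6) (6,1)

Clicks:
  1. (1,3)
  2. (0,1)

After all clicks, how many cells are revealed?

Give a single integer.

Answer: 8

Derivation:
Click 1 (1,3) count=2: revealed 1 new [(1,3)] -> total=1
Click 2 (0,1) count=0: revealed 7 new [(0,0) (0,1) (0,2) (0,3) (1,0) (1,1) (1,2)] -> total=8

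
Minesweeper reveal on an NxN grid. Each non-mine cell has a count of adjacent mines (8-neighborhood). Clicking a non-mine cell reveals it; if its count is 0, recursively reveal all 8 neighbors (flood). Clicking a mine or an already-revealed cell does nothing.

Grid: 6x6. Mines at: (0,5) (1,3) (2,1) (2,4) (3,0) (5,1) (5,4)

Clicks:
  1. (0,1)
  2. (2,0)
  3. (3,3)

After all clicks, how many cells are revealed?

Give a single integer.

Answer: 8

Derivation:
Click 1 (0,1) count=0: revealed 6 new [(0,0) (0,1) (0,2) (1,0) (1,1) (1,2)] -> total=6
Click 2 (2,0) count=2: revealed 1 new [(2,0)] -> total=7
Click 3 (3,3) count=1: revealed 1 new [(3,3)] -> total=8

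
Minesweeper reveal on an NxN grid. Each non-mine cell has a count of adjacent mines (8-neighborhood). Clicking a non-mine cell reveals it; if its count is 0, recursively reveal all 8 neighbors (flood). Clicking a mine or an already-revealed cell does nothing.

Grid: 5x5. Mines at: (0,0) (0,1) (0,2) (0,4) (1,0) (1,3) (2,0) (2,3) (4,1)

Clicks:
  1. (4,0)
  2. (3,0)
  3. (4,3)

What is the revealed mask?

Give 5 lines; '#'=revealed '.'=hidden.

Answer: .....
.....
.....
#.###
#.###

Derivation:
Click 1 (4,0) count=1: revealed 1 new [(4,0)] -> total=1
Click 2 (3,0) count=2: revealed 1 new [(3,0)] -> total=2
Click 3 (4,3) count=0: revealed 6 new [(3,2) (3,3) (3,4) (4,2) (4,3) (4,4)] -> total=8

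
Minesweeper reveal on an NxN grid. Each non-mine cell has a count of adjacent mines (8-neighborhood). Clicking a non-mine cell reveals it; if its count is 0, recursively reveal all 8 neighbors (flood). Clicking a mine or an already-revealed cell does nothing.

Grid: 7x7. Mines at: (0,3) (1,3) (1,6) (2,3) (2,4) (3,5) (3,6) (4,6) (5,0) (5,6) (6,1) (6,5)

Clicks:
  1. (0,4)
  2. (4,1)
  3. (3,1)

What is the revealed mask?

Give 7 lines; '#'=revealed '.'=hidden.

Click 1 (0,4) count=2: revealed 1 new [(0,4)] -> total=1
Click 2 (4,1) count=1: revealed 1 new [(4,1)] -> total=2
Click 3 (3,1) count=0: revealed 25 new [(0,0) (0,1) (0,2) (1,0) (1,1) (1,2) (2,0) (2,1) (2,2) (3,0) (3,1) (3,2) (3,3) (3,4) (4,0) (4,2) (4,3) (4,4) (5,1) (5,2) (5,3) (5,4) (6,2) (6,3) (6,4)] -> total=27

Answer: ###.#..
###....
###....
#####..
#####..
.####..
..###..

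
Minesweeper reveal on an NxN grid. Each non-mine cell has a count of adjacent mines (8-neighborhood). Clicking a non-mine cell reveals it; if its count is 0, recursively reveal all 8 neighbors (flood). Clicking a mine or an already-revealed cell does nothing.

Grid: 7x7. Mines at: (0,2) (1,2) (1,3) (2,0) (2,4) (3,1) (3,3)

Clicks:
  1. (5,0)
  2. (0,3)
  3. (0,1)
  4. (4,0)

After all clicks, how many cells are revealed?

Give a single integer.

Answer: 34

Derivation:
Click 1 (5,0) count=0: revealed 32 new [(0,4) (0,5) (0,6) (1,4) (1,5) (1,6) (2,5) (2,6) (3,4) (3,5) (3,6) (4,0) (4,1) (4,2) (4,3) (4,4) (4,5) (4,6) (5,0) (5,1) (5,2) (5,3) (5,4) (5,5) (5,6) (6,0) (6,1) (6,2) (6,3) (6,4) (6,5) (6,6)] -> total=32
Click 2 (0,3) count=3: revealed 1 new [(0,3)] -> total=33
Click 3 (0,1) count=2: revealed 1 new [(0,1)] -> total=34
Click 4 (4,0) count=1: revealed 0 new [(none)] -> total=34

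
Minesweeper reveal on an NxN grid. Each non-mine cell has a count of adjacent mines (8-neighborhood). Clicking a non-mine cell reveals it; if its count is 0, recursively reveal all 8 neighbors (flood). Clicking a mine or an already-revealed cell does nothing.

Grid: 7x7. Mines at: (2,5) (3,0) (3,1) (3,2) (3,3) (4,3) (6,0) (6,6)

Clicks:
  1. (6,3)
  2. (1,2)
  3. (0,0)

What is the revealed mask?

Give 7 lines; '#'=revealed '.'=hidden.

Answer: #######
#######
#####..
.......
.......
.#####.
.#####.

Derivation:
Click 1 (6,3) count=0: revealed 10 new [(5,1) (5,2) (5,3) (5,4) (5,5) (6,1) (6,2) (6,3) (6,4) (6,5)] -> total=10
Click 2 (1,2) count=0: revealed 19 new [(0,0) (0,1) (0,2) (0,3) (0,4) (0,5) (0,6) (1,0) (1,1) (1,2) (1,3) (1,4) (1,5) (1,6) (2,0) (2,1) (2,2) (2,3) (2,4)] -> total=29
Click 3 (0,0) count=0: revealed 0 new [(none)] -> total=29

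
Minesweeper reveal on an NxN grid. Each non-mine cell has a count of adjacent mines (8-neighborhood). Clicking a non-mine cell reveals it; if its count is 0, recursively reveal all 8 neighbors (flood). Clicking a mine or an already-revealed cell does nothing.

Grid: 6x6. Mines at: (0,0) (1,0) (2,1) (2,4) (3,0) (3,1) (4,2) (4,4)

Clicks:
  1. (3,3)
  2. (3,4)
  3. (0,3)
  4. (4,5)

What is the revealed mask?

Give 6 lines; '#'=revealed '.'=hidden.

Answer: .#####
.#####
......
...##.
.....#
......

Derivation:
Click 1 (3,3) count=3: revealed 1 new [(3,3)] -> total=1
Click 2 (3,4) count=2: revealed 1 new [(3,4)] -> total=2
Click 3 (0,3) count=0: revealed 10 new [(0,1) (0,2) (0,3) (0,4) (0,5) (1,1) (1,2) (1,3) (1,4) (1,5)] -> total=12
Click 4 (4,5) count=1: revealed 1 new [(4,5)] -> total=13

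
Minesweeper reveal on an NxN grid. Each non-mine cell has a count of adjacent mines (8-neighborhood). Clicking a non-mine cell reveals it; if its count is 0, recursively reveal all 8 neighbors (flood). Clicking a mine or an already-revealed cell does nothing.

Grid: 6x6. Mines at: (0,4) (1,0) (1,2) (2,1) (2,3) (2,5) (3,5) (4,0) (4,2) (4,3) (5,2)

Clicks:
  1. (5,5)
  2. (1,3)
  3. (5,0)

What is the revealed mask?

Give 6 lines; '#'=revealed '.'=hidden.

Answer: ......
...#..
......
......
....##
#...##

Derivation:
Click 1 (5,5) count=0: revealed 4 new [(4,4) (4,5) (5,4) (5,5)] -> total=4
Click 2 (1,3) count=3: revealed 1 new [(1,3)] -> total=5
Click 3 (5,0) count=1: revealed 1 new [(5,0)] -> total=6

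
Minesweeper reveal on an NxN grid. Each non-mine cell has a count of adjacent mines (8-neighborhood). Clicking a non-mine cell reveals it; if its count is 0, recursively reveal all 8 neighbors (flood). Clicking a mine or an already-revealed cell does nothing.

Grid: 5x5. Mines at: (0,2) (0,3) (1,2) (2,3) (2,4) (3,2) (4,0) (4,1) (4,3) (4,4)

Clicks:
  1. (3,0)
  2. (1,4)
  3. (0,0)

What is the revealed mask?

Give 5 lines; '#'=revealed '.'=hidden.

Click 1 (3,0) count=2: revealed 1 new [(3,0)] -> total=1
Click 2 (1,4) count=3: revealed 1 new [(1,4)] -> total=2
Click 3 (0,0) count=0: revealed 7 new [(0,0) (0,1) (1,0) (1,1) (2,0) (2,1) (3,1)] -> total=9

Answer: ##...
##..#
##...
##...
.....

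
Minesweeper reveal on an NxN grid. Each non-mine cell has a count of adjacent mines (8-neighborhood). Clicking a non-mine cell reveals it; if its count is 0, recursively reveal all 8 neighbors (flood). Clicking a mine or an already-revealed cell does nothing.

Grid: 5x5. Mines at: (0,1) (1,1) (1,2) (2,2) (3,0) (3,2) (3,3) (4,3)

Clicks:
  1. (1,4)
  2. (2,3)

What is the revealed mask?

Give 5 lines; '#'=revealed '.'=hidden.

Click 1 (1,4) count=0: revealed 6 new [(0,3) (0,4) (1,3) (1,4) (2,3) (2,4)] -> total=6
Click 2 (2,3) count=4: revealed 0 new [(none)] -> total=6

Answer: ...##
...##
...##
.....
.....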